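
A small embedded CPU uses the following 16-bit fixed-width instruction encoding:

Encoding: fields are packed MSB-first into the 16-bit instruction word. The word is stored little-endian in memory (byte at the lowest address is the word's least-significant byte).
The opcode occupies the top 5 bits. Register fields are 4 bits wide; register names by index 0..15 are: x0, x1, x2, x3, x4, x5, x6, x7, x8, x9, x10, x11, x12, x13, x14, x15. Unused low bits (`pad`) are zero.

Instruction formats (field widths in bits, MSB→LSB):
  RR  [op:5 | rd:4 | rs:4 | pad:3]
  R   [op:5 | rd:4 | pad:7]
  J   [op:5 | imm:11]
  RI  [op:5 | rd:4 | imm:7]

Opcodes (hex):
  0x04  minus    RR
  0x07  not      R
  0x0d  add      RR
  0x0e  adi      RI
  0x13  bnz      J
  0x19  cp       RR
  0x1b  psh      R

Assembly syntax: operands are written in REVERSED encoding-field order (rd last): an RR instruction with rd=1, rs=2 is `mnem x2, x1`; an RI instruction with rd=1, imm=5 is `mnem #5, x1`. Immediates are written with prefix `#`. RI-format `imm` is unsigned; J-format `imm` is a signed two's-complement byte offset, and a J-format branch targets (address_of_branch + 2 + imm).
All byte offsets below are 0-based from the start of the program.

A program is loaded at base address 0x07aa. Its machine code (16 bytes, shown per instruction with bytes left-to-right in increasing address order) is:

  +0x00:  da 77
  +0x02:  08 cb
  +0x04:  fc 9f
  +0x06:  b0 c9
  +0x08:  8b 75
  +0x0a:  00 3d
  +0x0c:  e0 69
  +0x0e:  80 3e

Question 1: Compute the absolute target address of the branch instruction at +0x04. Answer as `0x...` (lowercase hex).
off 0x04: read fc 9f as little → 0x9ffc
  top 5b → 0x13 → bnz [J]
  [10:0] imm=2044 (s11→-4) = #-4
  target = base 0x07aa + off 0x04 + 2 + imm -4 = 0x07ac

0x07ac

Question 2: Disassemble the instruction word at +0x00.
off 0x00: read da 77 as little → 0x77da
  top 5b → 0xe → adi [RI]
  rd@[10:7]=0xf ⇒ x15
  imm@[6:0]=0x5a ⇒ #90

adi #90, x15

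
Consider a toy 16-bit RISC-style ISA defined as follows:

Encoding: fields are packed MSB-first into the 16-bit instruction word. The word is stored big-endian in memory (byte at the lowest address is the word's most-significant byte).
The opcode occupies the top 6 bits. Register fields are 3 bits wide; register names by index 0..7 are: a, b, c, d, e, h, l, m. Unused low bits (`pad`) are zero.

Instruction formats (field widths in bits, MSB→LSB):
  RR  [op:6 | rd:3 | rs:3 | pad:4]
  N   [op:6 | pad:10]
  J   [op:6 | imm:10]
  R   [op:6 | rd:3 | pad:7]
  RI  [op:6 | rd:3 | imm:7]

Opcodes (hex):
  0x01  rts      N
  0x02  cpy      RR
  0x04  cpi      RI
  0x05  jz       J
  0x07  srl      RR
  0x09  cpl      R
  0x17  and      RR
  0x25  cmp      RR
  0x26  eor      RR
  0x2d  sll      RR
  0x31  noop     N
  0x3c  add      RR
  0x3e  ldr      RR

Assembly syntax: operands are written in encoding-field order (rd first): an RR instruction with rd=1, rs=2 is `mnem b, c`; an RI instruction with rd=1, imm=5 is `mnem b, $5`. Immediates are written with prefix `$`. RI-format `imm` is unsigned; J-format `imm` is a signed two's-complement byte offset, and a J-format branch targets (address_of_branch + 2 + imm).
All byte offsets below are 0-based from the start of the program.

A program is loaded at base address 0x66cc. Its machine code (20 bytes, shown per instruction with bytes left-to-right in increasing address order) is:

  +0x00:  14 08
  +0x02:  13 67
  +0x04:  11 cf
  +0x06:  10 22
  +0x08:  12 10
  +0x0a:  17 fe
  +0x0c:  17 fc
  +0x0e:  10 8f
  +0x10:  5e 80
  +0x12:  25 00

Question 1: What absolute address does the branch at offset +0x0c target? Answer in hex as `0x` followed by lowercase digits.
@+0c  big-endian(17 fc) = 0x17fc
  top 6b → 0x5 → jz [J]
  [9:0] imm=1020 (s10→-4) = $-4
  target = base 0x66cc + off 0x0c + 2 + imm -4 = 0x66d6

0x66d6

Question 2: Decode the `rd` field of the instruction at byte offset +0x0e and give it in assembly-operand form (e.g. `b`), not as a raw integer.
off 0x0e: read 10 8f as big → 0x108f
  top 6b → 0x4 → cpi [RI]
  [9:7] rd=1 = b
  [6:0] imm=15 = $15

b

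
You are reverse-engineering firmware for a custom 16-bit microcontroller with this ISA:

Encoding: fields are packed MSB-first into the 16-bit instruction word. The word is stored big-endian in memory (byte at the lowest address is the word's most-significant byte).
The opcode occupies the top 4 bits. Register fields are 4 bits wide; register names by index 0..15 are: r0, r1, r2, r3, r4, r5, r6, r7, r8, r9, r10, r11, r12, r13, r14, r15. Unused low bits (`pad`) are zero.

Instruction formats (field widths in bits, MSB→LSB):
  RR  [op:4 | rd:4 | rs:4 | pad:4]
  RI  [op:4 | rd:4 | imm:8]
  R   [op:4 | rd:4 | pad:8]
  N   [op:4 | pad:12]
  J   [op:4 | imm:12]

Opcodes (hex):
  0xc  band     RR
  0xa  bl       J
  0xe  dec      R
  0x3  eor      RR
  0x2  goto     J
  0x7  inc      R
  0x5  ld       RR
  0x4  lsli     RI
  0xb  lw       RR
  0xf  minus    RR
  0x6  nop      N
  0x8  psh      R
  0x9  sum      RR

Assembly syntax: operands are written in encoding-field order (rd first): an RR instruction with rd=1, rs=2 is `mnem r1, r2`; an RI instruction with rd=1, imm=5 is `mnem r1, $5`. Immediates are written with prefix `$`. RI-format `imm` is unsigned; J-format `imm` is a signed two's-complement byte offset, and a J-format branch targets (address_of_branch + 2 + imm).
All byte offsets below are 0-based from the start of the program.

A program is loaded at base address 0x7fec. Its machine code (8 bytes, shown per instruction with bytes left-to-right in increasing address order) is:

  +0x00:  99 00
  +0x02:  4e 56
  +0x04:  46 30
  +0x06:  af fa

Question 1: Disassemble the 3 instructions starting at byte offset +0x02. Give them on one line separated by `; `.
@+02  big-endian(4e 56) = 0x4e56
  op=0x4e56>>12=0x4 ⇒ lsli (RI)
  rd@[11:8]=0xe ⇒ r14
  imm@[7:0]=0x56 ⇒ $86
@+04  big-endian(46 30) = 0x4630
  op=0x4630>>12=0x4 ⇒ lsli (RI)
  rd@[11:8]=0x6 ⇒ r6
  imm@[7:0]=0x30 ⇒ $48
@+06  big-endian(af fa) = 0xaffa
  op=0xaffa>>12=0xa ⇒ bl (J)
  imm@[11:0]=0xffa (s12→-6) ⇒ $-6

lsli r14, $86; lsli r6, $48; bl $-6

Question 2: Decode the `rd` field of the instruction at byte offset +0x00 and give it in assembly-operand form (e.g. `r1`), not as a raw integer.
[00] 99 00 → 0x9900
  top 4b → 0x9 → sum [RR]
  rd: (w>>8)&0xf=0x9 → r9
  rs: (w>>4)&0xf=0x0 → r0

r9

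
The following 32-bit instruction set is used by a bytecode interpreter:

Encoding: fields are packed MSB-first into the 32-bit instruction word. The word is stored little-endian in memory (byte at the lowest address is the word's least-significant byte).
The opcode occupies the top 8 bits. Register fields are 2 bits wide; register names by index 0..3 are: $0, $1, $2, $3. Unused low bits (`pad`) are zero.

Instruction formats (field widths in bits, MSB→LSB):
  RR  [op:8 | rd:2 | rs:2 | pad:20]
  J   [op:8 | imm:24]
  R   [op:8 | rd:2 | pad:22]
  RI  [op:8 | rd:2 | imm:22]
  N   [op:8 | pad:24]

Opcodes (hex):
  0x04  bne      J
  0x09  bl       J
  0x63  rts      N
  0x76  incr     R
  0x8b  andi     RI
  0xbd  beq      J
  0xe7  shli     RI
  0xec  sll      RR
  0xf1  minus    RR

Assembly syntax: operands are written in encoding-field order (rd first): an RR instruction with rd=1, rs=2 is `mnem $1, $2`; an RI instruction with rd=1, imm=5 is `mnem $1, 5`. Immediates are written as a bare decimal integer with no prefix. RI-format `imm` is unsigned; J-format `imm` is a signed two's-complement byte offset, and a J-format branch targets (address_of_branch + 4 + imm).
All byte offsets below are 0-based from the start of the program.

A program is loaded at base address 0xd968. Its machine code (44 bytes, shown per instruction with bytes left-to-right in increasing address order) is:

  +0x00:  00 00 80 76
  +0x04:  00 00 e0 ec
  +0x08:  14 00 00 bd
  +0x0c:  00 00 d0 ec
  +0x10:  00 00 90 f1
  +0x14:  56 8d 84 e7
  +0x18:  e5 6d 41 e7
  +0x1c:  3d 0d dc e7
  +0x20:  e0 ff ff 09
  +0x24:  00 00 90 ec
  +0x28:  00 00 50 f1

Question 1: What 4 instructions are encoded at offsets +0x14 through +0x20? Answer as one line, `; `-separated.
shli $2, 298326; shli $1, 93669; shli $3, 1838397; bl -32

[14] 56 8d 84 e7 → 0xe7848d56
  top 8b → 0xe7 → shli [RI]
  rd: (w>>22)&0x3=0x2 → $2
  imm: (w>>0)&0x3fffff=0x48d56 → 298326
[18] e5 6d 41 e7 → 0xe7416de5
  top 8b → 0xe7 → shli [RI]
  rd: (w>>22)&0x3=0x1 → $1
  imm: (w>>0)&0x3fffff=0x16de5 → 93669
[1c] 3d 0d dc e7 → 0xe7dc0d3d
  top 8b → 0xe7 → shli [RI]
  rd: (w>>22)&0x3=0x3 → $3
  imm: (w>>0)&0x3fffff=0x1c0d3d → 1838397
[20] e0 ff ff 09 → 0x09ffffe0
  top 8b → 0x9 → bl [J]
  imm: (w>>0)&0xffffff=0xffffe0 (s24→-32) → -32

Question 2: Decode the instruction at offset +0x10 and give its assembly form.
minus $2, $1

@+10  little-endian(00 00 90 f1) = 0xf1900000
  op=0xf1900000>>24=0xf1 ⇒ minus (RR)
  rd@[23:22]=0x2 ⇒ $2
  rs@[21:20]=0x1 ⇒ $1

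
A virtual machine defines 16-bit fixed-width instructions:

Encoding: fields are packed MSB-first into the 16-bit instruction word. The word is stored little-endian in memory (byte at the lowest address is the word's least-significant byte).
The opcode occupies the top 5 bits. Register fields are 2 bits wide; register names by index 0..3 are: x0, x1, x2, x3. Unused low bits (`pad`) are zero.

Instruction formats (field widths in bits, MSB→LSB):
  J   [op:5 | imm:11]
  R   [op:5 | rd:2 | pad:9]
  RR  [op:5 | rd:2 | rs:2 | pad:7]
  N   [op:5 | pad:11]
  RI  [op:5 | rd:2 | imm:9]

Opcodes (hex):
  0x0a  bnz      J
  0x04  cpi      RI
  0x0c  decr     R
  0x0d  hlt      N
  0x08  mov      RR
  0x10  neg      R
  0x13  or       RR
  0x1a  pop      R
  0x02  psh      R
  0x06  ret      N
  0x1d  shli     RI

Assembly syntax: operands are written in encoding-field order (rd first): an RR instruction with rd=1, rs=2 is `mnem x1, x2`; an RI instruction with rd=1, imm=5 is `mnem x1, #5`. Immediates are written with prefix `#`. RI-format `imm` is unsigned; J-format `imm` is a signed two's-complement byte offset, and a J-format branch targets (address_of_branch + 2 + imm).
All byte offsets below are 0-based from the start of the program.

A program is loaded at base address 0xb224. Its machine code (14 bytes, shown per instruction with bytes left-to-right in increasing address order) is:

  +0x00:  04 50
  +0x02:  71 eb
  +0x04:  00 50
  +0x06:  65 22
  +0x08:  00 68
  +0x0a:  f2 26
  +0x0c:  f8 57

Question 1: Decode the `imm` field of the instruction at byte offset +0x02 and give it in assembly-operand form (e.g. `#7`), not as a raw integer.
#369

@+02  little-endian(71 eb) = 0xeb71
  op=0xeb71>>11=0x1d ⇒ shli (RI)
  [10:9] rd=1 = x1
  [8:0] imm=369 = #369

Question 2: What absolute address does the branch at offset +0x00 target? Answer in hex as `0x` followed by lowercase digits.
off 0x00: read 04 50 as little → 0x5004
  opcode bits[15:11]=0xa: bnz/J
  imm: (w>>0)&0x7ff=0x4 → #4
  target = base 0xb224 + off 0x00 + 2 + imm 4 = 0xb22a

0xb22a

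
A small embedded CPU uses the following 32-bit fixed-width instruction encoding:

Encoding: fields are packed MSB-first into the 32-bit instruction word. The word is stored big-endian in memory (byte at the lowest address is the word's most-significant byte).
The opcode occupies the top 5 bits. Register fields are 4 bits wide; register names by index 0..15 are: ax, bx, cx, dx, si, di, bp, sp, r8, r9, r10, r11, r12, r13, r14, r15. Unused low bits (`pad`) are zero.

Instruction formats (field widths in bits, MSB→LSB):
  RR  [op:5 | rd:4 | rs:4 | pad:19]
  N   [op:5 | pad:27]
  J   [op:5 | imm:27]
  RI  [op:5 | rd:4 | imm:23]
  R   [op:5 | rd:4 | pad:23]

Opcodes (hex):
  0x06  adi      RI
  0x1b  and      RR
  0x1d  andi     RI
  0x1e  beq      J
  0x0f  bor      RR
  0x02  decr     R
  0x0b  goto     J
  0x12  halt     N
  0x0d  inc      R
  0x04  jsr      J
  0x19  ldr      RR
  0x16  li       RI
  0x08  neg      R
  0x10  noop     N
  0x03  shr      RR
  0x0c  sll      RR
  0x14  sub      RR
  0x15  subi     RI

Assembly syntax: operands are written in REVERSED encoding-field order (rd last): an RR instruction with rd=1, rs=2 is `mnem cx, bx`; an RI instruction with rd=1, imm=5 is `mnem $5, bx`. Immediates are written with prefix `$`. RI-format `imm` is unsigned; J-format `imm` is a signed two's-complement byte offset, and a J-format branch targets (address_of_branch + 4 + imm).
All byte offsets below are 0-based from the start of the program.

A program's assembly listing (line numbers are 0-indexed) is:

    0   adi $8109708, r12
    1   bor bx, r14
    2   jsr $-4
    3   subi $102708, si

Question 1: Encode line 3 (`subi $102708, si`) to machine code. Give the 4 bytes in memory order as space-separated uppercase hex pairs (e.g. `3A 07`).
AA 01 91 34

line 3 (subi): pack op=0x15:5|rd=4:4|imm=102708:23 = 0xaa019134; big→ aa 01 91 34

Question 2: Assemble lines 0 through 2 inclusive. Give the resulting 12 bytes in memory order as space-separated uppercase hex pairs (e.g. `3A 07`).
36 7B BE 8C 7F 08 00 00 27 FF FF FC

line 0 (adi): pack op=0x6:5|rd=12:4|imm=8109708:23 = 0x367bbe8c; big→ 36 7b be 8c
line 1 (bor): pack op=0xf:5|rd=14:4|rs=1:4|pad=0:19 = 0x7f080000; big→ 7f 08 00 00
line 2 (jsr): pack op=0x4:5|imm=-4:27 = 0x27fffffc; big→ 27 ff ff fc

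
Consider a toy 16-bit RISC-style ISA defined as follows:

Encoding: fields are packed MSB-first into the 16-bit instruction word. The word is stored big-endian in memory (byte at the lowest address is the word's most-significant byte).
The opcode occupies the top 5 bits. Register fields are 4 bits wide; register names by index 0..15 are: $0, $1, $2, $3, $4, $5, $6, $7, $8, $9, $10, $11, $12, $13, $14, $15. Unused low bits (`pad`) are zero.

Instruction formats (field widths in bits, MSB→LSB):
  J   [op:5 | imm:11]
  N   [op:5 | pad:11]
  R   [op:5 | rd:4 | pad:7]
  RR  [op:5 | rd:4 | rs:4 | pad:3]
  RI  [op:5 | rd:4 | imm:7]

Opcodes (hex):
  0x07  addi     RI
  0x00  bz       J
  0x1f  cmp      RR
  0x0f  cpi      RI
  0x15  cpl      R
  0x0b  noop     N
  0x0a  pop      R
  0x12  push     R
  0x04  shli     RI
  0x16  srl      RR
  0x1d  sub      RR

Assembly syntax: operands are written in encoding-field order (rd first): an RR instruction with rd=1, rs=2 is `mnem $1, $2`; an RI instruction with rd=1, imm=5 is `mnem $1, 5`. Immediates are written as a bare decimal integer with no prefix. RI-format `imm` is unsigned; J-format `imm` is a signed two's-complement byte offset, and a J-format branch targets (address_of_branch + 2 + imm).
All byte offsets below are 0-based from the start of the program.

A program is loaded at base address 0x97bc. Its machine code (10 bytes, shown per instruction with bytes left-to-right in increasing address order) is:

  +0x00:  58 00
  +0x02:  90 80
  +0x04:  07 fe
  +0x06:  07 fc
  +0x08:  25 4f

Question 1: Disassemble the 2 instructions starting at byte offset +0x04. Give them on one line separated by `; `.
+0x04: 07 fe ⇒ word 0x07fe (big)
  op=0x07fe>>11=0x0 ⇒ bz (J)
  imm@[10:0]=0x7fe (s11→-2) ⇒ -2
+0x06: 07 fc ⇒ word 0x07fc (big)
  op=0x07fc>>11=0x0 ⇒ bz (J)
  imm@[10:0]=0x7fc (s11→-4) ⇒ -4

bz -2; bz -4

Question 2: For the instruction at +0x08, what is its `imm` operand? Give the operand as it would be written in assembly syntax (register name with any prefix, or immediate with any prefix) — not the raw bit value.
+0x08: 25 4f ⇒ word 0x254f (big)
  top 5b → 0x4 → shli [RI]
  [10:7] rd=10 = $10
  [6:0] imm=79 = 79

79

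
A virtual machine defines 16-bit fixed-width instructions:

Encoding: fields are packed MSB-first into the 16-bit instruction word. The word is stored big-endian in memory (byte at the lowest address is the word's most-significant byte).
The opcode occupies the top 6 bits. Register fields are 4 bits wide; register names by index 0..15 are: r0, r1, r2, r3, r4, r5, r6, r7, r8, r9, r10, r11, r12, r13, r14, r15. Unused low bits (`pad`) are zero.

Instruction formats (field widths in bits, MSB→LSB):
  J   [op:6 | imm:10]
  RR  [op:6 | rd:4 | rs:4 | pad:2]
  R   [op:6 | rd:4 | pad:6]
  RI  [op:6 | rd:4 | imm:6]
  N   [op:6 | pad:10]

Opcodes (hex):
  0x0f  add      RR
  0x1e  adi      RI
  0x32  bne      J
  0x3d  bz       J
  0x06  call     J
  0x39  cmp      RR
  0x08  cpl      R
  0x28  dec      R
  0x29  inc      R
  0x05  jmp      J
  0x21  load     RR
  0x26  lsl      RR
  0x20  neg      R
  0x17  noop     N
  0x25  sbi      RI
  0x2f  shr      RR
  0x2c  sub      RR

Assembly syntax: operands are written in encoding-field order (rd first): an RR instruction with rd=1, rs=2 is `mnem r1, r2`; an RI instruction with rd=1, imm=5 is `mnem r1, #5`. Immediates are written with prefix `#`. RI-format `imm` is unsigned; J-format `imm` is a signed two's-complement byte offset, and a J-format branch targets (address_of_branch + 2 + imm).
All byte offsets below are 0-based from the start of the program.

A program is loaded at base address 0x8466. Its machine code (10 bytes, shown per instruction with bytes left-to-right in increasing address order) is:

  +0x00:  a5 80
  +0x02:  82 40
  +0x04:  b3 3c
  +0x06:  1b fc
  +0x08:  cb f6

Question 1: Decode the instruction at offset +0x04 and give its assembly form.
off 0x04: read b3 3c as big → 0xb33c
  opcode bits[15:10]=0x2c: sub/RR
  rd: (w>>6)&0xf=0xc → r12
  rs: (w>>2)&0xf=0xf → r15

sub r12, r15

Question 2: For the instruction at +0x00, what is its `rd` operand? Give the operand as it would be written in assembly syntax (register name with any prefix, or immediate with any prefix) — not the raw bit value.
r6

[00] a5 80 → 0xa580
  top 6b → 0x29 → inc [R]
  [9:6] rd=6 = r6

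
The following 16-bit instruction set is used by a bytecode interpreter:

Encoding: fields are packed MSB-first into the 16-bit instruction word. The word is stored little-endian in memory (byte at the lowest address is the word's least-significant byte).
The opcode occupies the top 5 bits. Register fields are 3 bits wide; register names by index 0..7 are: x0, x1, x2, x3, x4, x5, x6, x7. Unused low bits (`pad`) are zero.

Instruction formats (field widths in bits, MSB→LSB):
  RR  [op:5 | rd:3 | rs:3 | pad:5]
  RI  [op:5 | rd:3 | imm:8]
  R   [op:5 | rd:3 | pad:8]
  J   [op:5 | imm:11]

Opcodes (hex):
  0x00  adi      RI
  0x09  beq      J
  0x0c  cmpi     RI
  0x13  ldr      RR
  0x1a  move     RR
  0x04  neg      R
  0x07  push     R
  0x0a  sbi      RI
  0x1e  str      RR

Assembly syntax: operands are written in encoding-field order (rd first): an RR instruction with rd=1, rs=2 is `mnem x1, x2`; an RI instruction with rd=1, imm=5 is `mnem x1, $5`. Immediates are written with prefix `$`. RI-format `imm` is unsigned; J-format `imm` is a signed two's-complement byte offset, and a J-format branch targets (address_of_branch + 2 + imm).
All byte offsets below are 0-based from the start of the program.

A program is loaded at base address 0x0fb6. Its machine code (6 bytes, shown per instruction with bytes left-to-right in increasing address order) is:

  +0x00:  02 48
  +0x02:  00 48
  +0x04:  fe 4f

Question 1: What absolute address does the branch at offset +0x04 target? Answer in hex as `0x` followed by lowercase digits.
off 0x04: read fe 4f as little → 0x4ffe
  top 5b → 0x9 → beq [J]
  imm@[10:0]=0x7fe (s11→-2) ⇒ $-2
  target = base 0x0fb6 + off 0x04 + 2 + imm -2 = 0x0fba

0x0fba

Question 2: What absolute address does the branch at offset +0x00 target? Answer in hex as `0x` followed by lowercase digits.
0x0fba

+0x00: 02 48 ⇒ word 0x4802 (little)
  opcode bits[15:11]=0x9: beq/J
  [10:0] imm=2 = $2
  target = base 0x0fb6 + off 0x00 + 2 + imm 2 = 0x0fba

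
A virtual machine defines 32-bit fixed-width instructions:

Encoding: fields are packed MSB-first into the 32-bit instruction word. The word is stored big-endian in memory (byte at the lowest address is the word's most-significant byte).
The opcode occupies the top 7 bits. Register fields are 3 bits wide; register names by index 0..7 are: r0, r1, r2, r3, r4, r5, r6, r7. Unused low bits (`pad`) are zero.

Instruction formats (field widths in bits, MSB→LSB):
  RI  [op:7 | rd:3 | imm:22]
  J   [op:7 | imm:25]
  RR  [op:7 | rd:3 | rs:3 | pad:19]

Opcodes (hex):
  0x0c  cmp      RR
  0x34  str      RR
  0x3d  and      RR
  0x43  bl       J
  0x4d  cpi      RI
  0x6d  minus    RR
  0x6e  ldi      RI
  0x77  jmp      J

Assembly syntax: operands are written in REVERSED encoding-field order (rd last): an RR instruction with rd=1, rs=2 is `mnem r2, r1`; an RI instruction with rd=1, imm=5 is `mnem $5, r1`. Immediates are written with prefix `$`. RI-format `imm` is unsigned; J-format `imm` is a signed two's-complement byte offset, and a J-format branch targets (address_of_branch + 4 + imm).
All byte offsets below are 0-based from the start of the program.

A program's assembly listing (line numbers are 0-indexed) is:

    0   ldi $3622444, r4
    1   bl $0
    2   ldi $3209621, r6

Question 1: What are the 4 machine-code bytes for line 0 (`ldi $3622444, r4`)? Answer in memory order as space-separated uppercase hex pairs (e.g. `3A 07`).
0. ldi fields op=0x6e:7|rd=4:3|imm=3622444:22 → word dd37462ch → dd 37 46 2c

DD 37 46 2C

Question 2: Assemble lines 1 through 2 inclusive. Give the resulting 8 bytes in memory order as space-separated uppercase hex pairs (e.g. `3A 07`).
86 00 00 00 DD B0 F9 95

L1: bl op=0x43:7|imm=0:25 ⇒ 0x86000000 ⇒ big 86 00 00 00
L2: ldi op=0x6e:7|rd=6:3|imm=3209621:22 ⇒ 0xddb0f995 ⇒ big dd b0 f9 95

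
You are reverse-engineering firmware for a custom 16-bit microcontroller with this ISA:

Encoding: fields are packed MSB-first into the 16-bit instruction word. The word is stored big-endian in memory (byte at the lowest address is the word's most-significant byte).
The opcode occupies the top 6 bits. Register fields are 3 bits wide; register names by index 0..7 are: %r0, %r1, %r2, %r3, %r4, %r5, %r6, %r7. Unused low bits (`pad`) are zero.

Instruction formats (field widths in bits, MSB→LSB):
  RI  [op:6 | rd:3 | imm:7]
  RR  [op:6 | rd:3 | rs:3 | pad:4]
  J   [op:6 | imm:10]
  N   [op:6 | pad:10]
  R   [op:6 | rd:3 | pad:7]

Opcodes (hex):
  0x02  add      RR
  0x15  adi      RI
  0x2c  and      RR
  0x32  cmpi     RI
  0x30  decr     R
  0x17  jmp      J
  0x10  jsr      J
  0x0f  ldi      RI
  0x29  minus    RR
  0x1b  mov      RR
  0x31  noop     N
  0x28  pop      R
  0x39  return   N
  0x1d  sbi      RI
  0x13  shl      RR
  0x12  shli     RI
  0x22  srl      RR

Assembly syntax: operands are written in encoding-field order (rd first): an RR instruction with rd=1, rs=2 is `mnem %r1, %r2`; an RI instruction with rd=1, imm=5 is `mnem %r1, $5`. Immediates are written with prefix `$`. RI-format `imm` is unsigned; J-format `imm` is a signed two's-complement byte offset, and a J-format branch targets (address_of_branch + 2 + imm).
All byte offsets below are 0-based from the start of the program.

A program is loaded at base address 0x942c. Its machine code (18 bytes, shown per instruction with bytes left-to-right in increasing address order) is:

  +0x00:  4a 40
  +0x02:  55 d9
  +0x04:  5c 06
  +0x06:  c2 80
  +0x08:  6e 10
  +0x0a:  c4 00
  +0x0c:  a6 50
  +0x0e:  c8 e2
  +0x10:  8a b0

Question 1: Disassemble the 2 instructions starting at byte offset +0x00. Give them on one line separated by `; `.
shli %r4, $64; adi %r3, $89

@+00  big-endian(4a 40) = 0x4a40
  op=0x4a40>>10=0x12 ⇒ shli (RI)
  rd@[9:7]=0x4 ⇒ %r4
  imm@[6:0]=0x40 ⇒ $64
@+02  big-endian(55 d9) = 0x55d9
  op=0x55d9>>10=0x15 ⇒ adi (RI)
  rd@[9:7]=0x3 ⇒ %r3
  imm@[6:0]=0x59 ⇒ $89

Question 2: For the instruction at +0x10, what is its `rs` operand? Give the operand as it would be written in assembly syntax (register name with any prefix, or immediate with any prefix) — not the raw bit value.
[10] 8a b0 → 0x8ab0
  top 6b → 0x22 → srl [RR]
  rd@[9:7]=0x5 ⇒ %r5
  rs@[6:4]=0x3 ⇒ %r3

%r3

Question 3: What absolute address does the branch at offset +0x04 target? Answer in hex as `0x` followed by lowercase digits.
@+04  big-endian(5c 06) = 0x5c06
  opcode bits[15:10]=0x17: jmp/J
  imm: (w>>0)&0x3ff=0x6 → $6
  target = base 0x942c + off 0x04 + 2 + imm 6 = 0x9438

0x9438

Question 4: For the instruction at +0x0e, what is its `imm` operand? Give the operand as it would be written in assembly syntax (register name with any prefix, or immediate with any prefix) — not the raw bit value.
$98

off 0x0e: read c8 e2 as big → 0xc8e2
  top 6b → 0x32 → cmpi [RI]
  rd: (w>>7)&0x7=0x1 → %r1
  imm: (w>>0)&0x7f=0x62 → $98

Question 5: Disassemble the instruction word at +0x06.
decr %r5

@+06  big-endian(c2 80) = 0xc280
  op=0xc280>>10=0x30 ⇒ decr (R)
  rd: (w>>7)&0x7=0x5 → %r5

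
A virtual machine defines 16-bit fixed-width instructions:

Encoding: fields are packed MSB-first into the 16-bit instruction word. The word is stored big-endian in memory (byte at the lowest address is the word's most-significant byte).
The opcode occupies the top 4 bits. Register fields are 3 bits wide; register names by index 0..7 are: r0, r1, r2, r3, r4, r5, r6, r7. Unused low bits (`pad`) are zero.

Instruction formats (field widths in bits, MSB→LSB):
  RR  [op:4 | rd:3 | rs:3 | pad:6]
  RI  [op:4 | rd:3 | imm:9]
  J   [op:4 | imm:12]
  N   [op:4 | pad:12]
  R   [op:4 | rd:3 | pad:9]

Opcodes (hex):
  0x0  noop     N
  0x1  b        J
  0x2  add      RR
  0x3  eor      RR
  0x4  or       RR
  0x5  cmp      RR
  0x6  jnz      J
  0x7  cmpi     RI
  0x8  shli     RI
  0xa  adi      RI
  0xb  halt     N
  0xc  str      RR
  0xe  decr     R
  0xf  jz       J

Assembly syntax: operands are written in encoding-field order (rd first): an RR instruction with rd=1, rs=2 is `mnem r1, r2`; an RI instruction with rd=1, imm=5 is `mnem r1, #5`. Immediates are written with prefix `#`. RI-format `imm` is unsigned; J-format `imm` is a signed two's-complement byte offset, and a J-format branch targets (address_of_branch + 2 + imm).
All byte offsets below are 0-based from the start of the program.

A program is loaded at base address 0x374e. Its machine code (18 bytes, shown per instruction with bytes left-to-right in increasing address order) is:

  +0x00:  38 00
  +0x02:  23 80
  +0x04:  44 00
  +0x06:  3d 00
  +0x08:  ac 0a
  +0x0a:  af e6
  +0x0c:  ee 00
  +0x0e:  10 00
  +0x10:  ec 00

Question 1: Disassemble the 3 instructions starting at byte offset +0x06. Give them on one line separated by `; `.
[06] 3d 00 → 0x3d00
  opcode bits[15:12]=0x3: eor/RR
  rd: (w>>9)&0x7=0x6 → r6
  rs: (w>>6)&0x7=0x4 → r4
[08] ac 0a → 0xac0a
  opcode bits[15:12]=0xa: adi/RI
  rd: (w>>9)&0x7=0x6 → r6
  imm: (w>>0)&0x1ff=0xa → #10
[0a] af e6 → 0xafe6
  opcode bits[15:12]=0xa: adi/RI
  rd: (w>>9)&0x7=0x7 → r7
  imm: (w>>0)&0x1ff=0x1e6 → #486

eor r6, r4; adi r6, #10; adi r7, #486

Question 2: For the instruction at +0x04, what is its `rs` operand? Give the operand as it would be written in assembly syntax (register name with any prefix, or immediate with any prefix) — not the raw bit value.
r0

[04] 44 00 → 0x4400
  op=0x4400>>12=0x4 ⇒ or (RR)
  [11:9] rd=2 = r2
  [8:6] rs=0 = r0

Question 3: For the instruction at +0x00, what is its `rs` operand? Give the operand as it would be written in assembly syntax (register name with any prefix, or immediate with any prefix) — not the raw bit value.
@+00  big-endian(38 00) = 0x3800
  op=0x3800>>12=0x3 ⇒ eor (RR)
  [11:9] rd=4 = r4
  [8:6] rs=0 = r0

r0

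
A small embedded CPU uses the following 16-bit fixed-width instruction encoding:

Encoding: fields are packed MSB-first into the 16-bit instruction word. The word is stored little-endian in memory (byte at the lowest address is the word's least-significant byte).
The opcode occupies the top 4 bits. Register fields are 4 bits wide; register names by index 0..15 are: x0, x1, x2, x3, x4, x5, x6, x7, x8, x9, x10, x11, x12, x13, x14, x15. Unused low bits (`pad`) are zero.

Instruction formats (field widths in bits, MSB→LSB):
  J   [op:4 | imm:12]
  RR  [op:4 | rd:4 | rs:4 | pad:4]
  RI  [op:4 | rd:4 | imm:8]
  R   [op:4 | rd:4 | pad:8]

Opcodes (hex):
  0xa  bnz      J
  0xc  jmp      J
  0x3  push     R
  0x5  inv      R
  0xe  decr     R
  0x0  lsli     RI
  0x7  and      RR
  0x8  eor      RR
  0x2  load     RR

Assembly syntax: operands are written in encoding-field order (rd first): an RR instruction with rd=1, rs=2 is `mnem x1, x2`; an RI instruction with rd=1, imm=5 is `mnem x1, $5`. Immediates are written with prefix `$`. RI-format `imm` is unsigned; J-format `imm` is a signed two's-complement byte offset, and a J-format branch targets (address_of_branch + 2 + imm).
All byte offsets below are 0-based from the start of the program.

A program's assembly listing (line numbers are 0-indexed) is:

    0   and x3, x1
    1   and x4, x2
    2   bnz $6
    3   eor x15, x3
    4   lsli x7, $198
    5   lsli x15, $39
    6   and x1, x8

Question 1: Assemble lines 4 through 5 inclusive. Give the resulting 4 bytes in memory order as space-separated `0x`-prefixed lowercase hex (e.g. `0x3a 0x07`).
4. lsli fields op=0x0:4|rd=7:4|imm=198:8 → word 07c6h → c6 07
5. lsli fields op=0x0:4|rd=15:4|imm=39:8 → word 0f27h → 27 0f

0xc6 0x07 0x27 0x0f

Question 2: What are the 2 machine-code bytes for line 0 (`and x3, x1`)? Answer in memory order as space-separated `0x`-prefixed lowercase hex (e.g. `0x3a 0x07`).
0x10 0x73

0. and fields op=0x7:4|rd=3:4|rs=1:4|pad=0:4 → word 7310h → 10 73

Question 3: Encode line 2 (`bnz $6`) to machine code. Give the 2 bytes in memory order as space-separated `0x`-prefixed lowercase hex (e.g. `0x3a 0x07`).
0x06 0xa0

L2: bnz op=0xa:4|imm=6:12 ⇒ 0xa006 ⇒ little 06 a0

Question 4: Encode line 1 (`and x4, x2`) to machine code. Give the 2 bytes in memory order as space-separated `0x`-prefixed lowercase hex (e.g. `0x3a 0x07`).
L1: and op=0x7:4|rd=4:4|rs=2:4|pad=0:4 ⇒ 0x7420 ⇒ little 20 74

0x20 0x74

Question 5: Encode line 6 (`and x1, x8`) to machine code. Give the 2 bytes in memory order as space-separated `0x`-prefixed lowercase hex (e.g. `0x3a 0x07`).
L6: and op=0x7:4|rd=1:4|rs=8:4|pad=0:4 ⇒ 0x7180 ⇒ little 80 71

0x80 0x71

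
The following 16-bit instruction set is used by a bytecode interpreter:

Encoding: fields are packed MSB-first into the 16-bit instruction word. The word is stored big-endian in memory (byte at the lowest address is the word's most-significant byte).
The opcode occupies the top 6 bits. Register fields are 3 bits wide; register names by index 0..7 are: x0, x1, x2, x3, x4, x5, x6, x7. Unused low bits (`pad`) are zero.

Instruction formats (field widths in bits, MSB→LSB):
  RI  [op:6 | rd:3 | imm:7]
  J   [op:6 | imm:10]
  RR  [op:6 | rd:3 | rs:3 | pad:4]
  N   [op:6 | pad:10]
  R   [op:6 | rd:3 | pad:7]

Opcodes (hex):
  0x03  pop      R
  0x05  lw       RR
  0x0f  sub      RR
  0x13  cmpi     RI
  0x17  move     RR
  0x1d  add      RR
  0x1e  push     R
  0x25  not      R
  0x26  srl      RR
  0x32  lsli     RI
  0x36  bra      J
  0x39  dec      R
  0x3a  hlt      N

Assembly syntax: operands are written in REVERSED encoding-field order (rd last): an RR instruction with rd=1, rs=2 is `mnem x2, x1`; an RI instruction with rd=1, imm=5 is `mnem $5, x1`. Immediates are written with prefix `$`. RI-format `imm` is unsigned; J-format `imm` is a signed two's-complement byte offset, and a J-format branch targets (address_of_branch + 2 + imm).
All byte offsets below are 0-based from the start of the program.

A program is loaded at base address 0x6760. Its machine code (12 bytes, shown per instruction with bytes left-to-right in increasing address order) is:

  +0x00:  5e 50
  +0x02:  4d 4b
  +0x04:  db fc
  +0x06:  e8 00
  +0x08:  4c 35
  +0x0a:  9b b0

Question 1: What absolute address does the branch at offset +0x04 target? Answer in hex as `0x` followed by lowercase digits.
off 0x04: read db fc as big → 0xdbfc
  top 6b → 0x36 → bra [J]
  imm: (w>>0)&0x3ff=0x3fc (s10→-4) → $-4
  target = base 0x6760 + off 0x04 + 2 + imm -4 = 0x6762

0x6762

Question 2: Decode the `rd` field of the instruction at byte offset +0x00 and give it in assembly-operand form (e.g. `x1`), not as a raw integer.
@+00  big-endian(5e 50) = 0x5e50
  op=0x5e50>>10=0x17 ⇒ move (RR)
  [9:7] rd=4 = x4
  [6:4] rs=5 = x5

x4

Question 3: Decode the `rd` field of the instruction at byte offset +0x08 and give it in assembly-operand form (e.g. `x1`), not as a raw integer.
x0

+0x08: 4c 35 ⇒ word 0x4c35 (big)
  top 6b → 0x13 → cmpi [RI]
  rd@[9:7]=0x0 ⇒ x0
  imm@[6:0]=0x35 ⇒ $53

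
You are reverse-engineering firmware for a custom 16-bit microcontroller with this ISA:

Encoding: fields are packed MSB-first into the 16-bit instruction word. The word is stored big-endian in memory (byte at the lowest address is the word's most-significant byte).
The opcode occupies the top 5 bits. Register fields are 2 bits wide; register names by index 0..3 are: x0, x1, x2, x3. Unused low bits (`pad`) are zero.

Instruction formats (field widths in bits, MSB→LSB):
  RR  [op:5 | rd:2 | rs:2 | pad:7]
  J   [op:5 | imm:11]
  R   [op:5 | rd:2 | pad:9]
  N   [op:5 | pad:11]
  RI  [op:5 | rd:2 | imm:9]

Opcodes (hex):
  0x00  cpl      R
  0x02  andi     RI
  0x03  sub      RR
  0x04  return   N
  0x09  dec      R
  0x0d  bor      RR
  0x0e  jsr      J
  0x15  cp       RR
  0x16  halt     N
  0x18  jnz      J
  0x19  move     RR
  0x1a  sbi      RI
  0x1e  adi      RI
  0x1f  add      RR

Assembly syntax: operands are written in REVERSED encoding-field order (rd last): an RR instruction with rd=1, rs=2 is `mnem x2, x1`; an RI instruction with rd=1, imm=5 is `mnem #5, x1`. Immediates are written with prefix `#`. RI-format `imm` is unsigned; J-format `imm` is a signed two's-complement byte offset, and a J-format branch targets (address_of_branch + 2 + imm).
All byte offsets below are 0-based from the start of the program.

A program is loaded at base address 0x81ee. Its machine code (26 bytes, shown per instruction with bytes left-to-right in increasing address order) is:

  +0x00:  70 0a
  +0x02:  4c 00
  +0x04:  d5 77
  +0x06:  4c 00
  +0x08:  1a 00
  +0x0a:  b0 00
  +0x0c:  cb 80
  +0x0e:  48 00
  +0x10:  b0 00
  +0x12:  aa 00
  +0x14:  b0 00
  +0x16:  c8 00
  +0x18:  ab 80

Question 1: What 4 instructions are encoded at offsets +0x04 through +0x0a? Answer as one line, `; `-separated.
sbi #375, x2; dec x2; sub x0, x1; halt

+0x04: d5 77 ⇒ word 0xd577 (big)
  top 5b → 0x1a → sbi [RI]
  rd: (w>>9)&0x3=0x2 → x2
  imm: (w>>0)&0x1ff=0x177 → #375
+0x06: 4c 00 ⇒ word 0x4c00 (big)
  top 5b → 0x9 → dec [R]
  rd: (w>>9)&0x3=0x2 → x2
+0x08: 1a 00 ⇒ word 0x1a00 (big)
  top 5b → 0x3 → sub [RR]
  rd: (w>>9)&0x3=0x1 → x1
  rs: (w>>7)&0x3=0x0 → x0
+0x0a: b0 00 ⇒ word 0xb000 (big)
  top 5b → 0x16 → halt [N]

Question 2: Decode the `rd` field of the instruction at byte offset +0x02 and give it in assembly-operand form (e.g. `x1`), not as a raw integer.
x2

@+02  big-endian(4c 00) = 0x4c00
  op=0x4c00>>11=0x9 ⇒ dec (R)
  [10:9] rd=2 = x2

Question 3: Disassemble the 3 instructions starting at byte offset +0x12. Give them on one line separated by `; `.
cp x0, x1; halt; move x0, x0

@+12  big-endian(aa 00) = 0xaa00
  opcode bits[15:11]=0x15: cp/RR
  rd: (w>>9)&0x3=0x1 → x1
  rs: (w>>7)&0x3=0x0 → x0
@+14  big-endian(b0 00) = 0xb000
  opcode bits[15:11]=0x16: halt/N
@+16  big-endian(c8 00) = 0xc800
  opcode bits[15:11]=0x19: move/RR
  rd: (w>>9)&0x3=0x0 → x0
  rs: (w>>7)&0x3=0x0 → x0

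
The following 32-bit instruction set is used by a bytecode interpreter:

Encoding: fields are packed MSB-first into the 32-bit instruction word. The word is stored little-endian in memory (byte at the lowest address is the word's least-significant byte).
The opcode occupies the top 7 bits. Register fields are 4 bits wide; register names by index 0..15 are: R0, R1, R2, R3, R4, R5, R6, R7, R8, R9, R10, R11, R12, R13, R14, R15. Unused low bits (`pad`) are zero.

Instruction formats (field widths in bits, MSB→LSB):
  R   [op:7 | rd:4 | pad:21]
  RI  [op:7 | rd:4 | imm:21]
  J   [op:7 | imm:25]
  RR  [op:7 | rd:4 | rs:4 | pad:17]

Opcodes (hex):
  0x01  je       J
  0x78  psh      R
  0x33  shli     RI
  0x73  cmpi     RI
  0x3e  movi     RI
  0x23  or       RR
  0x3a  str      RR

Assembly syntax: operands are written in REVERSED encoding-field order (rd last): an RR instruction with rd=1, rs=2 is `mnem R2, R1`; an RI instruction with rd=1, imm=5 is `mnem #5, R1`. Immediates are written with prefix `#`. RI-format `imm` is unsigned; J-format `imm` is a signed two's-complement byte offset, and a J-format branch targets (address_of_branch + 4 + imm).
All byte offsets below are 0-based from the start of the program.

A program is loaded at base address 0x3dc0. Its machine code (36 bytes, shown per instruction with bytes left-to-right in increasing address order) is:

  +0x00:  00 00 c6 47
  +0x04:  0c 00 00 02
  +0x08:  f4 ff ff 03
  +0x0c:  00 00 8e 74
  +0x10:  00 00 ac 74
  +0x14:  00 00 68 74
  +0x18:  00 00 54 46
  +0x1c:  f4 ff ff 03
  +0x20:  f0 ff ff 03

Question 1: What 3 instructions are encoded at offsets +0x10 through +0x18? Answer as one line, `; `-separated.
[10] 00 00 ac 74 → 0x74ac0000
  op=0x74ac0000>>25=0x3a ⇒ str (RR)
  [24:21] rd=5 = R5
  [20:17] rs=6 = R6
[14] 00 00 68 74 → 0x74680000
  op=0x74680000>>25=0x3a ⇒ str (RR)
  [24:21] rd=3 = R3
  [20:17] rs=4 = R4
[18] 00 00 54 46 → 0x46540000
  op=0x46540000>>25=0x23 ⇒ or (RR)
  [24:21] rd=2 = R2
  [20:17] rs=10 = R10

str R6, R5; str R4, R3; or R10, R2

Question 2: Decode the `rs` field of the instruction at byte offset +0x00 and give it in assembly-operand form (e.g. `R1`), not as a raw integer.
+0x00: 00 00 c6 47 ⇒ word 0x47c60000 (little)
  op=0x47c60000>>25=0x23 ⇒ or (RR)
  rd@[24:21]=0xe ⇒ R14
  rs@[20:17]=0x3 ⇒ R3

R3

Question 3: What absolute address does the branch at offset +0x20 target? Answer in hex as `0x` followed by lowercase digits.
off 0x20: read f0 ff ff 03 as little → 0x03fffff0
  opcode bits[31:25]=0x1: je/J
  imm@[24:0]=0x1fffff0 (s25→-16) ⇒ #-16
  target = base 0x3dc0 + off 0x20 + 4 + imm -16 = 0x3dd4

0x3dd4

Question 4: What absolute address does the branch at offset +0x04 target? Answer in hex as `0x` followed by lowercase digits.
+0x04: 0c 00 00 02 ⇒ word 0x0200000c (little)
  op=0x0200000c>>25=0x1 ⇒ je (J)
  imm@[24:0]=0xc ⇒ #12
  target = base 0x3dc0 + off 0x04 + 4 + imm 12 = 0x3dd4

0x3dd4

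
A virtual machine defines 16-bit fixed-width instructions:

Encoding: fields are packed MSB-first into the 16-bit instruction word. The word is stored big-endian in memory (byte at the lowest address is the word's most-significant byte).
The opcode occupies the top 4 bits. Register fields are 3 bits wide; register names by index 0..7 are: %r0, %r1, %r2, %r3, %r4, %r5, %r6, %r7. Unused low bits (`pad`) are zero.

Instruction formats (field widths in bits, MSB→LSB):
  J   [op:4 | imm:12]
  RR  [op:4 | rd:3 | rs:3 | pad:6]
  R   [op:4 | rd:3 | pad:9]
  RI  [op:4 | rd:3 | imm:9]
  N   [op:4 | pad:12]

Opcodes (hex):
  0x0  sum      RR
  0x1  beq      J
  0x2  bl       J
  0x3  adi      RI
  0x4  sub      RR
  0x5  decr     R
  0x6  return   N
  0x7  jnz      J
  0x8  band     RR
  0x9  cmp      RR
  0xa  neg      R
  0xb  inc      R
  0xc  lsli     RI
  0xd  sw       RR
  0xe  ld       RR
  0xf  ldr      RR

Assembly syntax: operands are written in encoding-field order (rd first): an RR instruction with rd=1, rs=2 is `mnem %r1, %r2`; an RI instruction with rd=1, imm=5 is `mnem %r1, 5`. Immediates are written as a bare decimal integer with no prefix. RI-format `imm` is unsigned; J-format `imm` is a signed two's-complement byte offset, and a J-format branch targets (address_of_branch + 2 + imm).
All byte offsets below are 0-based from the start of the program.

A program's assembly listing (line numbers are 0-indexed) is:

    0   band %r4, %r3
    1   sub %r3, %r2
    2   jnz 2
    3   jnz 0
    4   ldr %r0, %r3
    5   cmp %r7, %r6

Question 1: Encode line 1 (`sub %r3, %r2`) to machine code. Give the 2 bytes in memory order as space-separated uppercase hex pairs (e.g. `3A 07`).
1. sub fields op=0x4:4|rd=3:3|rs=2:3|pad=0:6 → word 4680h → 46 80

46 80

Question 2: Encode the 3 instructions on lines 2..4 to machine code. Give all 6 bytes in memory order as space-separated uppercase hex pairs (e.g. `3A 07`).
70 02 70 00 F0 C0

L2: jnz op=0x7:4|imm=2:12 ⇒ 0x7002 ⇒ big 70 02
L3: jnz op=0x7:4|imm=0:12 ⇒ 0x7000 ⇒ big 70 00
L4: ldr op=0xf:4|rd=0:3|rs=3:3|pad=0:6 ⇒ 0xf0c0 ⇒ big f0 c0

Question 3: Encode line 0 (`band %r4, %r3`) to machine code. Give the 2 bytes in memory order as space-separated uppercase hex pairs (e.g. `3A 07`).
0. band fields op=0x8:4|rd=4:3|rs=3:3|pad=0:6 → word 88c0h → 88 c0

88 C0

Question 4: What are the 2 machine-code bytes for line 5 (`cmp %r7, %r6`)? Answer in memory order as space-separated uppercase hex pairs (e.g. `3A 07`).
line 5 (cmp): pack op=0x9:4|rd=7:3|rs=6:3|pad=0:6 = 0x9f80; big→ 9f 80

9F 80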